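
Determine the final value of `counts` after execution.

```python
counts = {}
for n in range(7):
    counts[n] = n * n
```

Let's trace through this code step by step.

Initialize: counts = {}
Entering loop: for n in range(7):

After execution: counts = {0: 0, 1: 1, 2: 4, 3: 9, 4: 16, 5: 25, 6: 36}
{0: 0, 1: 1, 2: 4, 3: 9, 4: 16, 5: 25, 6: 36}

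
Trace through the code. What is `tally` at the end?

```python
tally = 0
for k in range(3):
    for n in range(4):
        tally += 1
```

Let's trace through this code step by step.

Initialize: tally = 0
Entering loop: for k in range(3):

After execution: tally = 12
12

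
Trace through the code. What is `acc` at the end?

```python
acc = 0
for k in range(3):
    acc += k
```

Let's trace through this code step by step.

Initialize: acc = 0
Entering loop: for k in range(3):

After execution: acc = 3
3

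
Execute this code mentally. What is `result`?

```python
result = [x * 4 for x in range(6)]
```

Let's trace through this code step by step.

Initialize: result = [x * 4 for x in range(6)]

After execution: result = [0, 4, 8, 12, 16, 20]
[0, 4, 8, 12, 16, 20]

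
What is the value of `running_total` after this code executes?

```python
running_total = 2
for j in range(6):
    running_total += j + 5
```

Let's trace through this code step by step.

Initialize: running_total = 2
Entering loop: for j in range(6):

After execution: running_total = 47
47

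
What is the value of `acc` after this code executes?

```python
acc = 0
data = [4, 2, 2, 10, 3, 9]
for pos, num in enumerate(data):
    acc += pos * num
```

Let's trace through this code step by step.

Initialize: acc = 0
Initialize: data = [4, 2, 2, 10, 3, 9]
Entering loop: for pos, num in enumerate(data):

After execution: acc = 93
93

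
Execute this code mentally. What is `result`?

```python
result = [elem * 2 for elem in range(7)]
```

Let's trace through this code step by step.

Initialize: result = [elem * 2 for elem in range(7)]

After execution: result = [0, 2, 4, 6, 8, 10, 12]
[0, 2, 4, 6, 8, 10, 12]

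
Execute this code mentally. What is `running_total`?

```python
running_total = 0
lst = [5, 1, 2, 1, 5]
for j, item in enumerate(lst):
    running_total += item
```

Let's trace through this code step by step.

Initialize: running_total = 0
Initialize: lst = [5, 1, 2, 1, 5]
Entering loop: for j, item in enumerate(lst):

After execution: running_total = 14
14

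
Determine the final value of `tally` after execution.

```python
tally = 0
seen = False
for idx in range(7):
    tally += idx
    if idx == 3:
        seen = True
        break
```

Let's trace through this code step by step.

Initialize: tally = 0
Initialize: seen = False
Entering loop: for idx in range(7):

After execution: tally = 6
6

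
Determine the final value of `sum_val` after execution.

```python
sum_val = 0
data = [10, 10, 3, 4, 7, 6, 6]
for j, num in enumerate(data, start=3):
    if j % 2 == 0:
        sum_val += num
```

Let's trace through this code step by step.

Initialize: sum_val = 0
Initialize: data = [10, 10, 3, 4, 7, 6, 6]
Entering loop: for j, num in enumerate(data, start=3):

After execution: sum_val = 20
20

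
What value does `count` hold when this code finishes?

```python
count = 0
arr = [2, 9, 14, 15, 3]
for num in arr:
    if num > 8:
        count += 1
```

Let's trace through this code step by step.

Initialize: count = 0
Initialize: arr = [2, 9, 14, 15, 3]
Entering loop: for num in arr:

After execution: count = 3
3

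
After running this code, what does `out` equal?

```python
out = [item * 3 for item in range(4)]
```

Let's trace through this code step by step.

Initialize: out = [item * 3 for item in range(4)]

After execution: out = [0, 3, 6, 9]
[0, 3, 6, 9]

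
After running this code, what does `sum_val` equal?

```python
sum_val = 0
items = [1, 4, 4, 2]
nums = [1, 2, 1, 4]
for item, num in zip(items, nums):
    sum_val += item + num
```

Let's trace through this code step by step.

Initialize: sum_val = 0
Initialize: items = [1, 4, 4, 2]
Initialize: nums = [1, 2, 1, 4]
Entering loop: for item, num in zip(items, nums):

After execution: sum_val = 19
19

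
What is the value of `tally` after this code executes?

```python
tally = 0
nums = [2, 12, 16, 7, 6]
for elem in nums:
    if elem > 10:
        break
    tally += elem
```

Let's trace through this code step by step.

Initialize: tally = 0
Initialize: nums = [2, 12, 16, 7, 6]
Entering loop: for elem in nums:

After execution: tally = 2
2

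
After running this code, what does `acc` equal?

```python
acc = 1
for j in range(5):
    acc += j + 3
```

Let's trace through this code step by step.

Initialize: acc = 1
Entering loop: for j in range(5):

After execution: acc = 26
26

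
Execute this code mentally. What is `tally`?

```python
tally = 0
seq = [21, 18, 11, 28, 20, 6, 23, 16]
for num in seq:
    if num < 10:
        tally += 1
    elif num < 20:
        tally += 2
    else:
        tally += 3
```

Let's trace through this code step by step.

Initialize: tally = 0
Initialize: seq = [21, 18, 11, 28, 20, 6, 23, 16]
Entering loop: for num in seq:

After execution: tally = 19
19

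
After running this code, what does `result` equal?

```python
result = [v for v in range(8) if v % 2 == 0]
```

Let's trace through this code step by step.

Initialize: result = [v for v in range(8) if v % 2 == 0]

After execution: result = [0, 2, 4, 6]
[0, 2, 4, 6]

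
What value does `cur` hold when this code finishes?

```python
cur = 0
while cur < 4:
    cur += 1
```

Let's trace through this code step by step.

Initialize: cur = 0
Entering loop: while cur < 4:

After execution: cur = 4
4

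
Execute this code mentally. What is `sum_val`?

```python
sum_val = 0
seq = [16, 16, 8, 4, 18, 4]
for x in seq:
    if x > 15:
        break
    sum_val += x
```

Let's trace through this code step by step.

Initialize: sum_val = 0
Initialize: seq = [16, 16, 8, 4, 18, 4]
Entering loop: for x in seq:

After execution: sum_val = 0
0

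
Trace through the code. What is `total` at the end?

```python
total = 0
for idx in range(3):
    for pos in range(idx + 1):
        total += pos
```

Let's trace through this code step by step.

Initialize: total = 0
Entering loop: for idx in range(3):

After execution: total = 4
4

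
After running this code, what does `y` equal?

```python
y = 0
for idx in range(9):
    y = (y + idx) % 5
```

Let's trace through this code step by step.

Initialize: y = 0
Entering loop: for idx in range(9):

After execution: y = 1
1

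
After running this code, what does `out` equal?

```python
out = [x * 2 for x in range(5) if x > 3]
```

Let's trace through this code step by step.

Initialize: out = [x * 2 for x in range(5) if x > 3]

After execution: out = [8]
[8]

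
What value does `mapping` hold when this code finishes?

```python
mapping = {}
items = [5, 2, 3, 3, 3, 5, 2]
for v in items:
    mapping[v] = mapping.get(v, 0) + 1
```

Let's trace through this code step by step.

Initialize: mapping = {}
Initialize: items = [5, 2, 3, 3, 3, 5, 2]
Entering loop: for v in items:

After execution: mapping = {5: 2, 2: 2, 3: 3}
{5: 2, 2: 2, 3: 3}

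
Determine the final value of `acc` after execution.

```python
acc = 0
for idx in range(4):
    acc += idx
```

Let's trace through this code step by step.

Initialize: acc = 0
Entering loop: for idx in range(4):

After execution: acc = 6
6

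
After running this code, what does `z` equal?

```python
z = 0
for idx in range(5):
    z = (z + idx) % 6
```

Let's trace through this code step by step.

Initialize: z = 0
Entering loop: for idx in range(5):

After execution: z = 4
4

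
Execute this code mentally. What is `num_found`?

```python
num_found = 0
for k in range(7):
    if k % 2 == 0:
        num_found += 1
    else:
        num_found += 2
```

Let's trace through this code step by step.

Initialize: num_found = 0
Entering loop: for k in range(7):

After execution: num_found = 10
10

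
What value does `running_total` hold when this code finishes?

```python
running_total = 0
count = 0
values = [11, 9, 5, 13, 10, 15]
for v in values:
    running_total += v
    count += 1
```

Let's trace through this code step by step.

Initialize: running_total = 0
Initialize: count = 0
Initialize: values = [11, 9, 5, 13, 10, 15]
Entering loop: for v in values:

After execution: running_total = 63
63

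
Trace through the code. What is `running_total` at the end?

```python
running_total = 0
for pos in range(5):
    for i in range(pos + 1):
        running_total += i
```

Let's trace through this code step by step.

Initialize: running_total = 0
Entering loop: for pos in range(5):

After execution: running_total = 20
20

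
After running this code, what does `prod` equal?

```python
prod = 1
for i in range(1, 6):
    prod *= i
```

Let's trace through this code step by step.

Initialize: prod = 1
Entering loop: for i in range(1, 6):

After execution: prod = 120
120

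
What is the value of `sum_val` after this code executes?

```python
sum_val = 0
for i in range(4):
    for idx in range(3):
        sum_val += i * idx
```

Let's trace through this code step by step.

Initialize: sum_val = 0
Entering loop: for i in range(4):

After execution: sum_val = 18
18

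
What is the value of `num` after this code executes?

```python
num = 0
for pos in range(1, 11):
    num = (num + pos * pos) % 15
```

Let's trace through this code step by step.

Initialize: num = 0
Entering loop: for pos in range(1, 11):

After execution: num = 10
10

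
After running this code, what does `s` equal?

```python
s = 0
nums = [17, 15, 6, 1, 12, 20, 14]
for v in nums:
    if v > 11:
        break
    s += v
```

Let's trace through this code step by step.

Initialize: s = 0
Initialize: nums = [17, 15, 6, 1, 12, 20, 14]
Entering loop: for v in nums:

After execution: s = 0
0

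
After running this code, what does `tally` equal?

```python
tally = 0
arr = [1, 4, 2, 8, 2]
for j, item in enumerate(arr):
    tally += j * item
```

Let's trace through this code step by step.

Initialize: tally = 0
Initialize: arr = [1, 4, 2, 8, 2]
Entering loop: for j, item in enumerate(arr):

After execution: tally = 40
40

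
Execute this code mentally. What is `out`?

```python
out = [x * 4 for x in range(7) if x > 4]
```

Let's trace through this code step by step.

Initialize: out = [x * 4 for x in range(7) if x > 4]

After execution: out = [20, 24]
[20, 24]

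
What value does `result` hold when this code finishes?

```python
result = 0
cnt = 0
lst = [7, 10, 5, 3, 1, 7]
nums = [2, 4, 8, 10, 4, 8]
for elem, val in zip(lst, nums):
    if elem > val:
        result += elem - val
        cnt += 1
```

Let's trace through this code step by step.

Initialize: result = 0
Initialize: cnt = 0
Initialize: lst = [7, 10, 5, 3, 1, 7]
Initialize: nums = [2, 4, 8, 10, 4, 8]
Entering loop: for elem, val in zip(lst, nums):

After execution: result = 11
11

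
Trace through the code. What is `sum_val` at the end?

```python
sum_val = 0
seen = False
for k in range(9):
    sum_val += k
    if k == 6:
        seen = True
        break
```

Let's trace through this code step by step.

Initialize: sum_val = 0
Initialize: seen = False
Entering loop: for k in range(9):

After execution: sum_val = 21
21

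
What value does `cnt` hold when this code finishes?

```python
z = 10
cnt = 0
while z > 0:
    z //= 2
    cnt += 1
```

Let's trace through this code step by step.

Initialize: z = 10
Initialize: cnt = 0
Entering loop: while z > 0:

After execution: cnt = 4
4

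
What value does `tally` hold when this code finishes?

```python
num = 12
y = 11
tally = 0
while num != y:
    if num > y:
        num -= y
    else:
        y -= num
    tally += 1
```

Let's trace through this code step by step.

Initialize: num = 12
Initialize: y = 11
Initialize: tally = 0
Entering loop: while num != y:

After execution: tally = 11
11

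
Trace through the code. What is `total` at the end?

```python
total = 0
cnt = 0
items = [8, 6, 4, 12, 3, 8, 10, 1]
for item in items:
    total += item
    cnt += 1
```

Let's trace through this code step by step.

Initialize: total = 0
Initialize: cnt = 0
Initialize: items = [8, 6, 4, 12, 3, 8, 10, 1]
Entering loop: for item in items:

After execution: total = 52
52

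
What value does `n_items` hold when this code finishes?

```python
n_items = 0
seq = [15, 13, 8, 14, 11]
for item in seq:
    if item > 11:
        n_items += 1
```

Let's trace through this code step by step.

Initialize: n_items = 0
Initialize: seq = [15, 13, 8, 14, 11]
Entering loop: for item in seq:

After execution: n_items = 3
3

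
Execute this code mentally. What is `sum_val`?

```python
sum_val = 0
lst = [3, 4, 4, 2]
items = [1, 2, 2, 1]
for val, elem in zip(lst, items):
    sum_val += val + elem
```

Let's trace through this code step by step.

Initialize: sum_val = 0
Initialize: lst = [3, 4, 4, 2]
Initialize: items = [1, 2, 2, 1]
Entering loop: for val, elem in zip(lst, items):

After execution: sum_val = 19
19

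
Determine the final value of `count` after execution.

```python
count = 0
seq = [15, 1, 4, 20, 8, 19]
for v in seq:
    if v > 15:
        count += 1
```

Let's trace through this code step by step.

Initialize: count = 0
Initialize: seq = [15, 1, 4, 20, 8, 19]
Entering loop: for v in seq:

After execution: count = 2
2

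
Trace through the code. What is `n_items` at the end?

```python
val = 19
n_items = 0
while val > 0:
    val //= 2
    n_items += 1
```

Let's trace through this code step by step.

Initialize: val = 19
Initialize: n_items = 0
Entering loop: while val > 0:

After execution: n_items = 5
5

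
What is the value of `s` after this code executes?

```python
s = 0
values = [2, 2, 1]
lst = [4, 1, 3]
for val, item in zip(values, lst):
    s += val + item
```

Let's trace through this code step by step.

Initialize: s = 0
Initialize: values = [2, 2, 1]
Initialize: lst = [4, 1, 3]
Entering loop: for val, item in zip(values, lst):

After execution: s = 13
13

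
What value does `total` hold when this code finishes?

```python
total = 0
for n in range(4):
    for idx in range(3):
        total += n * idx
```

Let's trace through this code step by step.

Initialize: total = 0
Entering loop: for n in range(4):

After execution: total = 18
18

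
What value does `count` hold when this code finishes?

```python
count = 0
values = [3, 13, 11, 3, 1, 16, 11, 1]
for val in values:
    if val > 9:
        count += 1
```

Let's trace through this code step by step.

Initialize: count = 0
Initialize: values = [3, 13, 11, 3, 1, 16, 11, 1]
Entering loop: for val in values:

After execution: count = 4
4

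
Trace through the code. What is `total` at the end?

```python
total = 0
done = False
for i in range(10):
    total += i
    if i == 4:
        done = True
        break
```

Let's trace through this code step by step.

Initialize: total = 0
Initialize: done = False
Entering loop: for i in range(10):

After execution: total = 10
10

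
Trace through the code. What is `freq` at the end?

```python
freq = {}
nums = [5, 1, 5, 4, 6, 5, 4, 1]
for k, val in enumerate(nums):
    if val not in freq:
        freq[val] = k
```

Let's trace through this code step by step.

Initialize: freq = {}
Initialize: nums = [5, 1, 5, 4, 6, 5, 4, 1]
Entering loop: for k, val in enumerate(nums):

After execution: freq = {5: 0, 1: 1, 4: 3, 6: 4}
{5: 0, 1: 1, 4: 3, 6: 4}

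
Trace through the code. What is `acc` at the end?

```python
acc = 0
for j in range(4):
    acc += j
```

Let's trace through this code step by step.

Initialize: acc = 0
Entering loop: for j in range(4):

After execution: acc = 6
6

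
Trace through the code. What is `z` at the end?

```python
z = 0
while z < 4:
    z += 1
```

Let's trace through this code step by step.

Initialize: z = 0
Entering loop: while z < 4:

After execution: z = 4
4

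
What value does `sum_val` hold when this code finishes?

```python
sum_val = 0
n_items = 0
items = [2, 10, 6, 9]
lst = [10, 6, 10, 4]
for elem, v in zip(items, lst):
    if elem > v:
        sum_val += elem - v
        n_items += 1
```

Let's trace through this code step by step.

Initialize: sum_val = 0
Initialize: n_items = 0
Initialize: items = [2, 10, 6, 9]
Initialize: lst = [10, 6, 10, 4]
Entering loop: for elem, v in zip(items, lst):

After execution: sum_val = 9
9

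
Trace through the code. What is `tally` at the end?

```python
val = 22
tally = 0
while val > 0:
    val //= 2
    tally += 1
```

Let's trace through this code step by step.

Initialize: val = 22
Initialize: tally = 0
Entering loop: while val > 0:

After execution: tally = 5
5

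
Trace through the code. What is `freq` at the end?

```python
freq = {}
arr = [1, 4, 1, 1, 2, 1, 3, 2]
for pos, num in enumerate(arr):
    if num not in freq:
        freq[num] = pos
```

Let's trace through this code step by step.

Initialize: freq = {}
Initialize: arr = [1, 4, 1, 1, 2, 1, 3, 2]
Entering loop: for pos, num in enumerate(arr):

After execution: freq = {1: 0, 4: 1, 2: 4, 3: 6}
{1: 0, 4: 1, 2: 4, 3: 6}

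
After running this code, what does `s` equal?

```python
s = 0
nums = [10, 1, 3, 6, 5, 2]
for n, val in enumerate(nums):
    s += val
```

Let's trace through this code step by step.

Initialize: s = 0
Initialize: nums = [10, 1, 3, 6, 5, 2]
Entering loop: for n, val in enumerate(nums):

After execution: s = 27
27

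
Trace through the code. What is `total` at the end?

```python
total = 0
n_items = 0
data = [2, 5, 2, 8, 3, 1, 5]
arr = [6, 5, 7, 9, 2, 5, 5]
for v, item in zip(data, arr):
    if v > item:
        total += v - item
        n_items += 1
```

Let's trace through this code step by step.

Initialize: total = 0
Initialize: n_items = 0
Initialize: data = [2, 5, 2, 8, 3, 1, 5]
Initialize: arr = [6, 5, 7, 9, 2, 5, 5]
Entering loop: for v, item in zip(data, arr):

After execution: total = 1
1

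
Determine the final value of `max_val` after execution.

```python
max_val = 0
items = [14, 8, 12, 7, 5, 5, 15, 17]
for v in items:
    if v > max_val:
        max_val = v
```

Let's trace through this code step by step.

Initialize: max_val = 0
Initialize: items = [14, 8, 12, 7, 5, 5, 15, 17]
Entering loop: for v in items:

After execution: max_val = 17
17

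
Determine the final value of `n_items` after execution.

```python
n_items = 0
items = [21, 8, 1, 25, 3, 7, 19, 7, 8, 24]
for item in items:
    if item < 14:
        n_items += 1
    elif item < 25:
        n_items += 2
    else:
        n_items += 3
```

Let's trace through this code step by step.

Initialize: n_items = 0
Initialize: items = [21, 8, 1, 25, 3, 7, 19, 7, 8, 24]
Entering loop: for item in items:

After execution: n_items = 15
15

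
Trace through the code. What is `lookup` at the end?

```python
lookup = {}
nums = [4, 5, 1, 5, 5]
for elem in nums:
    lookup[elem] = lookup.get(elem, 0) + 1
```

Let's trace through this code step by step.

Initialize: lookup = {}
Initialize: nums = [4, 5, 1, 5, 5]
Entering loop: for elem in nums:

After execution: lookup = {4: 1, 5: 3, 1: 1}
{4: 1, 5: 3, 1: 1}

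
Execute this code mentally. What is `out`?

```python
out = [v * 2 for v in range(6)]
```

Let's trace through this code step by step.

Initialize: out = [v * 2 for v in range(6)]

After execution: out = [0, 2, 4, 6, 8, 10]
[0, 2, 4, 6, 8, 10]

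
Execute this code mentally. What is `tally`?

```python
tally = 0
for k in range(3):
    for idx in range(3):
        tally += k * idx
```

Let's trace through this code step by step.

Initialize: tally = 0
Entering loop: for k in range(3):

After execution: tally = 9
9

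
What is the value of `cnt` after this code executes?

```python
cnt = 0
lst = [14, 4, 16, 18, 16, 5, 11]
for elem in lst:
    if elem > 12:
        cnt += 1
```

Let's trace through this code step by step.

Initialize: cnt = 0
Initialize: lst = [14, 4, 16, 18, 16, 5, 11]
Entering loop: for elem in lst:

After execution: cnt = 4
4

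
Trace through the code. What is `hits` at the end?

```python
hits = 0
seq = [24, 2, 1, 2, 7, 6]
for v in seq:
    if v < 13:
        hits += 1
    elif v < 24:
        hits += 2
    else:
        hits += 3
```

Let's trace through this code step by step.

Initialize: hits = 0
Initialize: seq = [24, 2, 1, 2, 7, 6]
Entering loop: for v in seq:

After execution: hits = 8
8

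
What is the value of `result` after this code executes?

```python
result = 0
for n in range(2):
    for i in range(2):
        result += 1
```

Let's trace through this code step by step.

Initialize: result = 0
Entering loop: for n in range(2):

After execution: result = 4
4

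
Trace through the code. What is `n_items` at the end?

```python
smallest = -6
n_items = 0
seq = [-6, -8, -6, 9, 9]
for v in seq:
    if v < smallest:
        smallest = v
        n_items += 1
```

Let's trace through this code step by step.

Initialize: smallest = -6
Initialize: n_items = 0
Initialize: seq = [-6, -8, -6, 9, 9]
Entering loop: for v in seq:

After execution: n_items = 1
1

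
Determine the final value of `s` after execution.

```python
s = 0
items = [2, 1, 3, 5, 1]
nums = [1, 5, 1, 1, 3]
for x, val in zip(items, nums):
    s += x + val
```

Let's trace through this code step by step.

Initialize: s = 0
Initialize: items = [2, 1, 3, 5, 1]
Initialize: nums = [1, 5, 1, 1, 3]
Entering loop: for x, val in zip(items, nums):

After execution: s = 23
23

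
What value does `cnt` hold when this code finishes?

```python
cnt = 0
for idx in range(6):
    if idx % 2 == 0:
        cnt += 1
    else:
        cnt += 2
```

Let's trace through this code step by step.

Initialize: cnt = 0
Entering loop: for idx in range(6):

After execution: cnt = 9
9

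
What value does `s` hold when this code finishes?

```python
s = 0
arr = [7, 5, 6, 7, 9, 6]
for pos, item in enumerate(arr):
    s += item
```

Let's trace through this code step by step.

Initialize: s = 0
Initialize: arr = [7, 5, 6, 7, 9, 6]
Entering loop: for pos, item in enumerate(arr):

After execution: s = 40
40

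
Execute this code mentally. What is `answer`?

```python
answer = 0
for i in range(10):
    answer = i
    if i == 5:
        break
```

Let's trace through this code step by step.

Initialize: answer = 0
Entering loop: for i in range(10):

After execution: answer = 5
5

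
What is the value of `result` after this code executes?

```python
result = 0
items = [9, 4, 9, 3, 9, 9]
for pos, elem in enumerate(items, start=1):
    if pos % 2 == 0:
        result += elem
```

Let's trace through this code step by step.

Initialize: result = 0
Initialize: items = [9, 4, 9, 3, 9, 9]
Entering loop: for pos, elem in enumerate(items, start=1):

After execution: result = 16
16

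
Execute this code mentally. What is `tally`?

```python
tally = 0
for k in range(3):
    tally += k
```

Let's trace through this code step by step.

Initialize: tally = 0
Entering loop: for k in range(3):

After execution: tally = 3
3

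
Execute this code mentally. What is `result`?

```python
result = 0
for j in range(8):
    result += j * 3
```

Let's trace through this code step by step.

Initialize: result = 0
Entering loop: for j in range(8):

After execution: result = 84
84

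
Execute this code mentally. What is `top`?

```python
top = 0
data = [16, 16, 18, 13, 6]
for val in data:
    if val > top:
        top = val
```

Let's trace through this code step by step.

Initialize: top = 0
Initialize: data = [16, 16, 18, 13, 6]
Entering loop: for val in data:

After execution: top = 18
18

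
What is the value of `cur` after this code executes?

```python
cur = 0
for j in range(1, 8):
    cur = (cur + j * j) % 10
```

Let's trace through this code step by step.

Initialize: cur = 0
Entering loop: for j in range(1, 8):

After execution: cur = 0
0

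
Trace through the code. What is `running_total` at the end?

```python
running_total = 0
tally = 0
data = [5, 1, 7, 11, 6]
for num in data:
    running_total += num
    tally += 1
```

Let's trace through this code step by step.

Initialize: running_total = 0
Initialize: tally = 0
Initialize: data = [5, 1, 7, 11, 6]
Entering loop: for num in data:

After execution: running_total = 30
30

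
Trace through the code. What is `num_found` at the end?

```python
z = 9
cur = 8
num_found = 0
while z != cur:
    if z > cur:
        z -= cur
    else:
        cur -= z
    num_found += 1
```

Let's trace through this code step by step.

Initialize: z = 9
Initialize: cur = 8
Initialize: num_found = 0
Entering loop: while z != cur:

After execution: num_found = 8
8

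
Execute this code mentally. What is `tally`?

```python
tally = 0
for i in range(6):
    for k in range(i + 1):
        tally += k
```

Let's trace through this code step by step.

Initialize: tally = 0
Entering loop: for i in range(6):

After execution: tally = 35
35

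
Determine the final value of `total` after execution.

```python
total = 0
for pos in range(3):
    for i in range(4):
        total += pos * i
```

Let's trace through this code step by step.

Initialize: total = 0
Entering loop: for pos in range(3):

After execution: total = 18
18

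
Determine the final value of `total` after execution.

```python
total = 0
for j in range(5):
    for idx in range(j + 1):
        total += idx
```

Let's trace through this code step by step.

Initialize: total = 0
Entering loop: for j in range(5):

After execution: total = 20
20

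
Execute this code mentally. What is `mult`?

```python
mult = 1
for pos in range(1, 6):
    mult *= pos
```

Let's trace through this code step by step.

Initialize: mult = 1
Entering loop: for pos in range(1, 6):

After execution: mult = 120
120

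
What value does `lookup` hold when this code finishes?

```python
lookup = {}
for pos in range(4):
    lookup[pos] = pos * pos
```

Let's trace through this code step by step.

Initialize: lookup = {}
Entering loop: for pos in range(4):

After execution: lookup = {0: 0, 1: 1, 2: 4, 3: 9}
{0: 0, 1: 1, 2: 4, 3: 9}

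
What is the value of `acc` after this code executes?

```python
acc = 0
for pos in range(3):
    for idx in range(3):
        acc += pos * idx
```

Let's trace through this code step by step.

Initialize: acc = 0
Entering loop: for pos in range(3):

After execution: acc = 9
9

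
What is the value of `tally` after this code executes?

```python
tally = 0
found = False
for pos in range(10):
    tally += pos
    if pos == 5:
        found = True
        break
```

Let's trace through this code step by step.

Initialize: tally = 0
Initialize: found = False
Entering loop: for pos in range(10):

After execution: tally = 15
15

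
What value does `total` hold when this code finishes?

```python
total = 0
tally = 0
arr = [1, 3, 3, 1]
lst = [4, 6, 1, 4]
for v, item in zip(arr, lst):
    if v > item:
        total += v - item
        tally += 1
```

Let's trace through this code step by step.

Initialize: total = 0
Initialize: tally = 0
Initialize: arr = [1, 3, 3, 1]
Initialize: lst = [4, 6, 1, 4]
Entering loop: for v, item in zip(arr, lst):

After execution: total = 2
2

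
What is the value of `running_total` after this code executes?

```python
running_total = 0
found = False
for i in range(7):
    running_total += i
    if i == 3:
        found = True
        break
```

Let's trace through this code step by step.

Initialize: running_total = 0
Initialize: found = False
Entering loop: for i in range(7):

After execution: running_total = 6
6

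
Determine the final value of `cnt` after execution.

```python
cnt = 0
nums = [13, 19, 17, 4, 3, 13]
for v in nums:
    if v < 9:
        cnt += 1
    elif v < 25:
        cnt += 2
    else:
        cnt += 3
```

Let's trace through this code step by step.

Initialize: cnt = 0
Initialize: nums = [13, 19, 17, 4, 3, 13]
Entering loop: for v in nums:

After execution: cnt = 10
10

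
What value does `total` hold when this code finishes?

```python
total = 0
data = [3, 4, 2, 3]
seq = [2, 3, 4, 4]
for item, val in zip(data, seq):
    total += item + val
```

Let's trace through this code step by step.

Initialize: total = 0
Initialize: data = [3, 4, 2, 3]
Initialize: seq = [2, 3, 4, 4]
Entering loop: for item, val in zip(data, seq):

After execution: total = 25
25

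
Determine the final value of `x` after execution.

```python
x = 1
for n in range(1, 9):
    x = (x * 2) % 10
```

Let's trace through this code step by step.

Initialize: x = 1
Entering loop: for n in range(1, 9):

After execution: x = 6
6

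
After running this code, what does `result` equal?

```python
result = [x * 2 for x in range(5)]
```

Let's trace through this code step by step.

Initialize: result = [x * 2 for x in range(5)]

After execution: result = [0, 2, 4, 6, 8]
[0, 2, 4, 6, 8]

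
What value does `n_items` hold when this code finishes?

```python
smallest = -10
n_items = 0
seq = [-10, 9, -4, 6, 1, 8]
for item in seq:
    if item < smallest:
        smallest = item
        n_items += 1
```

Let's trace through this code step by step.

Initialize: smallest = -10
Initialize: n_items = 0
Initialize: seq = [-10, 9, -4, 6, 1, 8]
Entering loop: for item in seq:

After execution: n_items = 0
0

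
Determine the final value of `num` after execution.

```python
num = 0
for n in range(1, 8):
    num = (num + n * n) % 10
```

Let's trace through this code step by step.

Initialize: num = 0
Entering loop: for n in range(1, 8):

After execution: num = 0
0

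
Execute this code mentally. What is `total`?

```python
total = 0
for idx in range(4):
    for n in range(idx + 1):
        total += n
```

Let's trace through this code step by step.

Initialize: total = 0
Entering loop: for idx in range(4):

After execution: total = 10
10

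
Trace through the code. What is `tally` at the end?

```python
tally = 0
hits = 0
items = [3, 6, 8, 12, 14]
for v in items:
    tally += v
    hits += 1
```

Let's trace through this code step by step.

Initialize: tally = 0
Initialize: hits = 0
Initialize: items = [3, 6, 8, 12, 14]
Entering loop: for v in items:

After execution: tally = 43
43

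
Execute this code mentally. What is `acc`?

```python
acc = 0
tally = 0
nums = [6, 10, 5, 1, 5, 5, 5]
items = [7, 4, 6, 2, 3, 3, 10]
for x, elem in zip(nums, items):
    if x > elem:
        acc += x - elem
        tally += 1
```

Let's trace through this code step by step.

Initialize: acc = 0
Initialize: tally = 0
Initialize: nums = [6, 10, 5, 1, 5, 5, 5]
Initialize: items = [7, 4, 6, 2, 3, 3, 10]
Entering loop: for x, elem in zip(nums, items):

After execution: acc = 10
10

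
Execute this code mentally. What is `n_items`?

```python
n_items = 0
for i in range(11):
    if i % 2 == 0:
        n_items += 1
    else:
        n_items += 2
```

Let's trace through this code step by step.

Initialize: n_items = 0
Entering loop: for i in range(11):

After execution: n_items = 16
16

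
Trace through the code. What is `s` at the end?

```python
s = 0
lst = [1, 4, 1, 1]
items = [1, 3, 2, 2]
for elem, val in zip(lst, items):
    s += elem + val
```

Let's trace through this code step by step.

Initialize: s = 0
Initialize: lst = [1, 4, 1, 1]
Initialize: items = [1, 3, 2, 2]
Entering loop: for elem, val in zip(lst, items):

After execution: s = 15
15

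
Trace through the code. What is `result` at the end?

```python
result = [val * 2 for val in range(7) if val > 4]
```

Let's trace through this code step by step.

Initialize: result = [val * 2 for val in range(7) if val > 4]

After execution: result = [10, 12]
[10, 12]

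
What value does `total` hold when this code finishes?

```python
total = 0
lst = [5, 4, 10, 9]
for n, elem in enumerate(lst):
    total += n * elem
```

Let's trace through this code step by step.

Initialize: total = 0
Initialize: lst = [5, 4, 10, 9]
Entering loop: for n, elem in enumerate(lst):

After execution: total = 51
51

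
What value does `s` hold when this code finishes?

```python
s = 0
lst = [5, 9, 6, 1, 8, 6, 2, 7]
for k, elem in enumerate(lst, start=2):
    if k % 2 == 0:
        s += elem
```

Let's trace through this code step by step.

Initialize: s = 0
Initialize: lst = [5, 9, 6, 1, 8, 6, 2, 7]
Entering loop: for k, elem in enumerate(lst, start=2):

After execution: s = 21
21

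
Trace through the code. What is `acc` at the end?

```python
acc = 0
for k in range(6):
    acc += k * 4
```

Let's trace through this code step by step.

Initialize: acc = 0
Entering loop: for k in range(6):

After execution: acc = 60
60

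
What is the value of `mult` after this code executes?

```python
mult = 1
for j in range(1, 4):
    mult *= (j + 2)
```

Let's trace through this code step by step.

Initialize: mult = 1
Entering loop: for j in range(1, 4):

After execution: mult = 60
60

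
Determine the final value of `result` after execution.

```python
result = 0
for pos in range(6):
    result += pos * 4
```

Let's trace through this code step by step.

Initialize: result = 0
Entering loop: for pos in range(6):

After execution: result = 60
60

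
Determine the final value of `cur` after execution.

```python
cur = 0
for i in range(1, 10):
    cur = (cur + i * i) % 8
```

Let's trace through this code step by step.

Initialize: cur = 0
Entering loop: for i in range(1, 10):

After execution: cur = 5
5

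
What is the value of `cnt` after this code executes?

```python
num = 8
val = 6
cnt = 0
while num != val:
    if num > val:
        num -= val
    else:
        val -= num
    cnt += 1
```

Let's trace through this code step by step.

Initialize: num = 8
Initialize: val = 6
Initialize: cnt = 0
Entering loop: while num != val:

After execution: cnt = 3
3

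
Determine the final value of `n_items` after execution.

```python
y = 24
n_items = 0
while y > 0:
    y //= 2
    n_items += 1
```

Let's trace through this code step by step.

Initialize: y = 24
Initialize: n_items = 0
Entering loop: while y > 0:

After execution: n_items = 5
5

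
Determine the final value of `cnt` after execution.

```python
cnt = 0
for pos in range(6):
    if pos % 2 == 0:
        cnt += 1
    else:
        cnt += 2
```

Let's trace through this code step by step.

Initialize: cnt = 0
Entering loop: for pos in range(6):

After execution: cnt = 9
9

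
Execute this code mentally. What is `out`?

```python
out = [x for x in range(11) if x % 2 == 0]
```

Let's trace through this code step by step.

Initialize: out = [x for x in range(11) if x % 2 == 0]

After execution: out = [0, 2, 4, 6, 8, 10]
[0, 2, 4, 6, 8, 10]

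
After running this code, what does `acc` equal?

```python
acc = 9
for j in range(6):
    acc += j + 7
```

Let's trace through this code step by step.

Initialize: acc = 9
Entering loop: for j in range(6):

After execution: acc = 66
66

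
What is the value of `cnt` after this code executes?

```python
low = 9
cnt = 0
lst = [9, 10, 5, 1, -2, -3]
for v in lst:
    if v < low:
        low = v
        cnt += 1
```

Let's trace through this code step by step.

Initialize: low = 9
Initialize: cnt = 0
Initialize: lst = [9, 10, 5, 1, -2, -3]
Entering loop: for v in lst:

After execution: cnt = 4
4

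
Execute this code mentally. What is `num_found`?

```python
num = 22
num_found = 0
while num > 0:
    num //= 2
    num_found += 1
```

Let's trace through this code step by step.

Initialize: num = 22
Initialize: num_found = 0
Entering loop: while num > 0:

After execution: num_found = 5
5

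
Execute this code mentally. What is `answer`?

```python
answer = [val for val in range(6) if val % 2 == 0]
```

Let's trace through this code step by step.

Initialize: answer = [val for val in range(6) if val % 2 == 0]

After execution: answer = [0, 2, 4]
[0, 2, 4]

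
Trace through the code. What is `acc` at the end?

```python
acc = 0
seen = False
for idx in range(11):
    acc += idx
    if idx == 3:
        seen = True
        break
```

Let's trace through this code step by step.

Initialize: acc = 0
Initialize: seen = False
Entering loop: for idx in range(11):

After execution: acc = 6
6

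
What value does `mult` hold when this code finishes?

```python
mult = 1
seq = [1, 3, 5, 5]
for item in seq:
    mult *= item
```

Let's trace through this code step by step.

Initialize: mult = 1
Initialize: seq = [1, 3, 5, 5]
Entering loop: for item in seq:

After execution: mult = 75
75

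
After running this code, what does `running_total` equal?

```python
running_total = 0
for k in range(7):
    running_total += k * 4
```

Let's trace through this code step by step.

Initialize: running_total = 0
Entering loop: for k in range(7):

After execution: running_total = 84
84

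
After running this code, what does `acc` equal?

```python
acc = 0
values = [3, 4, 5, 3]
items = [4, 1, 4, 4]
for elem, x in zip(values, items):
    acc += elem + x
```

Let's trace through this code step by step.

Initialize: acc = 0
Initialize: values = [3, 4, 5, 3]
Initialize: items = [4, 1, 4, 4]
Entering loop: for elem, x in zip(values, items):

After execution: acc = 28
28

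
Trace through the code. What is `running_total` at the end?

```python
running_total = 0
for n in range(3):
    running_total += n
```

Let's trace through this code step by step.

Initialize: running_total = 0
Entering loop: for n in range(3):

After execution: running_total = 3
3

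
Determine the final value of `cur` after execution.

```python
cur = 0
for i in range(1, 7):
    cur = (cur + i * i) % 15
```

Let's trace through this code step by step.

Initialize: cur = 0
Entering loop: for i in range(1, 7):

After execution: cur = 1
1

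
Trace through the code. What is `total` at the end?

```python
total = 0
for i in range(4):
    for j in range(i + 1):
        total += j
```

Let's trace through this code step by step.

Initialize: total = 0
Entering loop: for i in range(4):

After execution: total = 10
10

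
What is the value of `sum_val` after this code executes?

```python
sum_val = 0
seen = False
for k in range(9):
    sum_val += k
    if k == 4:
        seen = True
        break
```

Let's trace through this code step by step.

Initialize: sum_val = 0
Initialize: seen = False
Entering loop: for k in range(9):

After execution: sum_val = 10
10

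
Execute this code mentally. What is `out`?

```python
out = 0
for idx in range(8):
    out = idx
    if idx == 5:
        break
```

Let's trace through this code step by step.

Initialize: out = 0
Entering loop: for idx in range(8):

After execution: out = 5
5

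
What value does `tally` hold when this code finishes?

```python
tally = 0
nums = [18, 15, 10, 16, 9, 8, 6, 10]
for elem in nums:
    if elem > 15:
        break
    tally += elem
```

Let's trace through this code step by step.

Initialize: tally = 0
Initialize: nums = [18, 15, 10, 16, 9, 8, 6, 10]
Entering loop: for elem in nums:

After execution: tally = 0
0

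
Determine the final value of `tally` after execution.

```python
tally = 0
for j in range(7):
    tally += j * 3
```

Let's trace through this code step by step.

Initialize: tally = 0
Entering loop: for j in range(7):

After execution: tally = 63
63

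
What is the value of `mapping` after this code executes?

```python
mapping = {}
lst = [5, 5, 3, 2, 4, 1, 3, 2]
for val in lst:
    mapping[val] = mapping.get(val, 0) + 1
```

Let's trace through this code step by step.

Initialize: mapping = {}
Initialize: lst = [5, 5, 3, 2, 4, 1, 3, 2]
Entering loop: for val in lst:

After execution: mapping = {5: 2, 3: 2, 2: 2, 4: 1, 1: 1}
{5: 2, 3: 2, 2: 2, 4: 1, 1: 1}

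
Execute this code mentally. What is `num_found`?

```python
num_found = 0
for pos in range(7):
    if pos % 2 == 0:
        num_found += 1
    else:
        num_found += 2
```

Let's trace through this code step by step.

Initialize: num_found = 0
Entering loop: for pos in range(7):

After execution: num_found = 10
10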